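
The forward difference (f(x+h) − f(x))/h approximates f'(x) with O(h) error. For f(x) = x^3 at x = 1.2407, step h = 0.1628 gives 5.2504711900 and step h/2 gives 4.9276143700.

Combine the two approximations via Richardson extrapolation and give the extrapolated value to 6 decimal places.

4.604758

Error is O(h^1); halving h shrinks it by 2^1 = 2.
A(h/2) − A(h) = 4.9276143700 − 5.2504711900 = -0.3228568200
Correction (A(h/2) − A(h))/(2 − 1) = (-0.3228568200)/1 = -0.3228568200
R = A(h/2) + (A(h/2) − A(h))/1 = 4.9276143700 − 0.3228568200 = 4.6047575500
Shift from A(h/2): −0.3228568200.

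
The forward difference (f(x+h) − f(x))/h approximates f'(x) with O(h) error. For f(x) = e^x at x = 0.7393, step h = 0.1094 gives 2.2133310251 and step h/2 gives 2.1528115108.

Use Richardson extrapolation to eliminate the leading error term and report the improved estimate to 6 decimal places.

Error is O(h^1); halving h shrinks it by 2^1 = 2.
2*2.1528115108 = 4.3056230216; 4.3056230216 − 2.2133310251 = 2.0922919965
2.0922919965 ÷ 1 = 2.0922919965
Shift from A(h/2): −0.0605195143.

2.092292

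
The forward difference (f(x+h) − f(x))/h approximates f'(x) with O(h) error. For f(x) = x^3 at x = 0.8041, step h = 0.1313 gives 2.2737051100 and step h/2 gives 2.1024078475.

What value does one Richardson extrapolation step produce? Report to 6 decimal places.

1.931111

Leading term ∝ h^1; use weight 2 = 2^1.
Weighted: 4.2048156950 − 2.2737051100 = 1.9311105850
Divide by 2^1 − 1 = 1.
R = 1.9311105850/1 = 1.9311105850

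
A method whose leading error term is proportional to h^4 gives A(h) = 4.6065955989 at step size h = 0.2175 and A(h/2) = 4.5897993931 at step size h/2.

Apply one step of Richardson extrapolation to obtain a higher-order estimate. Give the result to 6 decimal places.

With r = 4 the leading error scales as h^4, so the weight is 2^4 = 16.
16×4.5897993931 = 73.4367902896; subtract 4.6065955989 → 68.8301946907
R = 68.8301946907/15 = 4.5886796460

4.588680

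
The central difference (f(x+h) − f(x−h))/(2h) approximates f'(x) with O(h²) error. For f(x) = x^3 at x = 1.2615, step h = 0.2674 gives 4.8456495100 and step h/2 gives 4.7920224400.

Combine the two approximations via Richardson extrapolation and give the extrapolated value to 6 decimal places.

4.774147

Method order is 2; weight 2^2 = 4.
Top: 4(4.7920224400) − (4.8456495100) = 14.3224402500
Extrapolated: 14.3224402500 / 3 = 4.7741467500
Shift from A(h/2): −0.0178756900.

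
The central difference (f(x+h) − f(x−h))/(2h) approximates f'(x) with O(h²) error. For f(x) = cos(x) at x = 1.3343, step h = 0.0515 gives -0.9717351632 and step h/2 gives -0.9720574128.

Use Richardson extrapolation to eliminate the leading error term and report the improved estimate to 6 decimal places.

-0.972165

With r = 2 the leading error scales as h^2, so the weight is 2^2 = 4.
Top: 4(-0.9720574128) − (-0.9717351632) = -2.9164944880
Denominator 4 − 1 = 3.
R = (-2.9164944880)/3 = -0.9721648293
Gap between inputs: 3.222e-04; correction applied: −0.0001074165.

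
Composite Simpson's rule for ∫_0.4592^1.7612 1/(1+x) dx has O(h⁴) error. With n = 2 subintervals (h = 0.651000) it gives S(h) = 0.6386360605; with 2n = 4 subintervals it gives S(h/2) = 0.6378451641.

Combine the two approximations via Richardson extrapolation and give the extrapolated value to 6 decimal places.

0.637792

r = 4: numerator weight 16, denominator 15.
16*0.6378451641 = 10.2055226256; 10.2055226256 − 0.6386360605 = 9.5668865651
Divide by 2^4 − 1 = 15.
Result: 0.6377924377
Gap between inputs: 7.909e-04; correction applied: −0.0000527264.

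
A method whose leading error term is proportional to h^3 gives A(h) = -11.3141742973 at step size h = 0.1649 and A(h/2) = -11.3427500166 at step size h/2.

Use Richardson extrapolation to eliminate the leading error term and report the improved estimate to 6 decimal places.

-11.346832

Error is O(h^3); halving h shrinks it by 2^3 = 8.
Numerator 8 × A(h/2) − A(h) = 8 × (-11.3427500166) − (-11.3141742973) = -79.4278258355
Divide by 2^3 − 1 = 7.
So the Richardson estimate is -11.3468322622.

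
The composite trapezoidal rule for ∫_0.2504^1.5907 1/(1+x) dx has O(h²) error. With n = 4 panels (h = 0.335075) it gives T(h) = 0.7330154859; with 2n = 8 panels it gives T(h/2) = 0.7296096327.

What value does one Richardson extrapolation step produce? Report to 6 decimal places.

The method has order 2: 2^2 = 4.
Top: 4(0.7296096327) − (0.7330154859) = 2.1854230449
Divide by 2^2 − 1 = 3.
R = 2.1854230449/3 = 0.7284743483

0.728474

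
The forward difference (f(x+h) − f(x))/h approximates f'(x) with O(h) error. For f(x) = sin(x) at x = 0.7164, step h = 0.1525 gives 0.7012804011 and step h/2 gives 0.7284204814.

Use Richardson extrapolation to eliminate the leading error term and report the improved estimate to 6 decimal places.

The method has order 1: 2^1 = 2.
Numerator 2 × A(h/2) − A(h) = 2 × 0.7284204814 − 0.7012804011 = 0.7555605617
Denominator 2 − 1 = 1.
R = 0.7555605617/1 = 0.7555605617

0.755561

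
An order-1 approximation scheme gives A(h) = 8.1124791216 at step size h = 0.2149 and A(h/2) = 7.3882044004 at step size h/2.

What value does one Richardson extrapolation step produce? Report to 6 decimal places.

6.663930

Method order is 1; weight 2^1 = 2.
2^1*A(h/2) = 14.7764088008; minus A(h) gives 6.6639296792.
Denominator 2 − 1 = 1.
(2*7.3882044004 − 8.1124791216)/(2 − 1) = 6.6639296792
Gap between inputs: 7.243e-01; correction applied: −0.7242747212.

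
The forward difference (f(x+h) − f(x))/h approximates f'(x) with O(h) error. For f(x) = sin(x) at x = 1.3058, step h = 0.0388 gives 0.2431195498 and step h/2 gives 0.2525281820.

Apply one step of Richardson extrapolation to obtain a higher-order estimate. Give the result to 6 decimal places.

r = 1: numerator weight 2, denominator 1.
2·0.2525281820 − 0.2431195498 = 0.2619368142
Divide by 2^1 − 1 = 1.
So the Richardson estimate is 0.2619368142.
Shift from A(h/2): +0.0094086322.

0.261937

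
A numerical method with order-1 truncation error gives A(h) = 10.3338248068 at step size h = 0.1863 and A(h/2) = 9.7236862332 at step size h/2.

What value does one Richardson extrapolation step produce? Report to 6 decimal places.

Error is O(h^1); halving h shrinks it by 2^1 = 2.
Weighted: 19.4473724664 − 10.3338248068 = 9.1135476596
Denominator 2 − 1 = 1.
R = 9.1135476596/1 = 9.1135476596
Correction |R − A(h/2)| = 6.101e-01; gap |A(h/2) − A(h)| = 6.101e-01.

9.113548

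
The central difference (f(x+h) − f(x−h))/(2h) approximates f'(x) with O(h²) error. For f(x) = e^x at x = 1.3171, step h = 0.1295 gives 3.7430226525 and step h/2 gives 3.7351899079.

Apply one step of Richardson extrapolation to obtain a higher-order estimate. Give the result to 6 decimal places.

3.732579

The method has order 2: 2^2 = 4.
4 × 3.7351899079 = 14.9407596316; 14.9407596316 − 3.7430226525 = 11.1977369791
Denominator 4 − 1 = 3.
So the Richardson estimate is 3.7325789930.
Correction |R − A(h/2)| = 2.611e-03; gap |A(h/2) − A(h)| = 7.833e-03.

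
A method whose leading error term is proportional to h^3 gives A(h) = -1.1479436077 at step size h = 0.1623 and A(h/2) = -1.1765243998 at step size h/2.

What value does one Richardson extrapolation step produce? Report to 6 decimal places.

Order 3 gives 2^r = 8 and 2^r − 1 = 7.
Weighted: (-9.4121951984) − (-1.1479436077) = -8.2642515907
Denominator 8 − 1 = 7.
R = (-8.2642515907)/7 = -1.1806073701

-1.180607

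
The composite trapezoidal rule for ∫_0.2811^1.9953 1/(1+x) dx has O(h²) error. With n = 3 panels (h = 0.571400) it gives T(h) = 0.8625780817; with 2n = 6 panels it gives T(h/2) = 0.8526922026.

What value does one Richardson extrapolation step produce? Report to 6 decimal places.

Leading term ∝ h^2; use weight 4 = 2^2.
2^2*A(h/2) = 3.4107688104; minus A(h) gives 2.5481907287.
Extrapolated: 2.5481907287 / 3 = 0.8493969096

0.849397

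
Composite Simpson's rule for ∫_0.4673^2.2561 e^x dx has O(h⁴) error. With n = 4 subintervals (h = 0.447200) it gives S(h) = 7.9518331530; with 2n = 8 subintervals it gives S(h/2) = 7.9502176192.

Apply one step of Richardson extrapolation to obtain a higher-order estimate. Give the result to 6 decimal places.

7.950110

Method order is 4; weight 2^4 = 16.
Weighted: 127.2034819072 − 7.9518331530 = 119.2516487542
Denominator 16 − 1 = 15.
Result: 7.9501099169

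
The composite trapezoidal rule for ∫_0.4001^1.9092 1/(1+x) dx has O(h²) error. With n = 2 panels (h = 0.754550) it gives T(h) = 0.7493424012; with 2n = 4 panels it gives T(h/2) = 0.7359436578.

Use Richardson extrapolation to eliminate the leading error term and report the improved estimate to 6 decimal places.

0.731477

Method order is 2; weight 2^2 = 4.
Difference of the inputs: 0.7359436578 − 0.7493424012 = -0.0133987434
Divide by 2^2 − 1 = 3: (-0.0133987434)/3 = -0.0044662478
R = 0.7359436578 − 0.0044662478 = 0.7314774100
Correction |R − A(h/2)| = 4.466e-03; gap |A(h/2) − A(h)| = 1.340e-02.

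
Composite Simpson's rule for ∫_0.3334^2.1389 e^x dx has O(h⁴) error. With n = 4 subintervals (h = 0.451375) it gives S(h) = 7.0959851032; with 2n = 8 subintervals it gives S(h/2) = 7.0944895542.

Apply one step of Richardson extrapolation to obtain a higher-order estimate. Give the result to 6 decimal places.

7.094390

With r = 4 the leading error scales as h^4, so the weight is 2^4 = 16.
16·7.0944895542 − 7.0959851032 = 106.4158477640
(16·7.0944895542 − 7.0959851032)/(16 − 1) = 7.0943898509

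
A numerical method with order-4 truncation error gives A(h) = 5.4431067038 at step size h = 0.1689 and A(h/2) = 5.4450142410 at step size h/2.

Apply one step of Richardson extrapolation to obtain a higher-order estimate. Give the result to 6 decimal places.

With r = 4 the leading error scales as h^4, so the weight is 2^4 = 16.
Numerator 16×A(h/2) − A(h) = 16×5.4450142410 − 5.4431067038 = 81.6771211522
Divide by 2^4 − 1 = 15.
So the Richardson estimate is 5.4451414101.

5.445141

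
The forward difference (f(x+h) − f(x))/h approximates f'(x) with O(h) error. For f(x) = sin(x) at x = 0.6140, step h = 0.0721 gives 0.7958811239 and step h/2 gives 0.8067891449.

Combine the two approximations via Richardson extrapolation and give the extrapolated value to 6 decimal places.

0.817697

Error is O(h^1); halving h shrinks it by 2^1 = 2.
2×0.8067891449 = 1.6135782898; 1.6135782898 − 0.7958811239 = 0.8176971659
Divide by 2^1 − 1 = 1.
Result: 0.8176971659
Shift from A(h/2): +0.0109080210.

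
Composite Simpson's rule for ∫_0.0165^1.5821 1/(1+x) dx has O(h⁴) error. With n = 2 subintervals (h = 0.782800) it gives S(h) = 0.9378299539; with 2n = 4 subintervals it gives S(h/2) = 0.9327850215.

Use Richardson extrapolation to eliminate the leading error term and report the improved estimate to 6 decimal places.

0.932449

Order 4 gives 2^r = 16 and 2^r − 1 = 15.
16·0.9327850215 − 0.9378299539 = 13.9867303901
13.9867303901 ÷ 15 = 0.9324486927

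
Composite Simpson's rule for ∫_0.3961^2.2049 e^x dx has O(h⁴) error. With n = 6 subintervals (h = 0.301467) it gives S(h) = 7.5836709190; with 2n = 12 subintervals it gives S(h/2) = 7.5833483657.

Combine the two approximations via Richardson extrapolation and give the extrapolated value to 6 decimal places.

Error is O(h^4); halving h shrinks it by 2^4 = 16.
Numerator 16*A(h/2) − A(h) = 16*7.5833483657 − 7.5836709190 = 113.7499029322
(16*7.5833483657 − 7.5836709190)/(16 − 1) = 7.5833268621
Gap between inputs: 3.226e-04; correction applied: −0.0000215036.

7.583327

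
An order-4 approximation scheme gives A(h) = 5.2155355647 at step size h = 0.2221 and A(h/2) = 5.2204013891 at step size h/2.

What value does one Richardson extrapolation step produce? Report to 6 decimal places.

Error is O(h^4); halving h shrinks it by 2^4 = 16.
16 × 5.2204013891 = 83.5264222256; 83.5264222256 − 5.2155355647 = 78.3108866609
Divide by 2^4 − 1 = 15.
(16 × 5.2204013891 − 5.2155355647)/(16 − 1) = 5.2207257774

5.220726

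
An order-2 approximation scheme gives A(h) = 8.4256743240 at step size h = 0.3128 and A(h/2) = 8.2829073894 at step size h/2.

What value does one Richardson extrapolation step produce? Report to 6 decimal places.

r = 2, so 2^r = 4.
A(h/2) − A(h) = 8.2829073894 − 8.4256743240 = -0.1427669346
Divide by 2^2 − 1 = 3: (-0.1427669346)/3 = -0.0475889782
R = A(h/2) + (A(h/2) − A(h))/3 = 8.2829073894 − 0.0475889782 = 8.2353184112

8.235318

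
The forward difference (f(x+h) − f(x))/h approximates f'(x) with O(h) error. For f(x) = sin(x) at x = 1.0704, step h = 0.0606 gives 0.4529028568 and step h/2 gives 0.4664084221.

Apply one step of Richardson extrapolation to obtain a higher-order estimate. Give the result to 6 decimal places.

0.479914

Method order is 1; weight 2^1 = 2.
2*0.4664084221 − 0.4529028568 = 0.4799139874
Divide by 2^1 − 1 = 1.
Result: 0.4799139874
Correction |R − A(h/2)| = 1.351e-02; gap |A(h/2) − A(h)| = 1.351e-02.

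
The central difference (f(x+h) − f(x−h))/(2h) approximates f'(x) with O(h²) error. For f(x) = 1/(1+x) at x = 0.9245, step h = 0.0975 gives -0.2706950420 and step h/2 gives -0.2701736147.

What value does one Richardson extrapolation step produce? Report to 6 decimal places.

Order 2 gives 2^r = 4 and 2^r − 1 = 3.
A(h/2) − A(h) = -0.2701736147 − (-0.2706950420) = 0.0005214273
Correction (A(h/2) − A(h))/(4 − 1) = 0.0005214273/3 = 0.0001738091
R = -0.2701736147 + 0.0001738091 = -0.2699998056
Gap between inputs: 5.214e-04; correction applied: +0.0001738091.

-0.270000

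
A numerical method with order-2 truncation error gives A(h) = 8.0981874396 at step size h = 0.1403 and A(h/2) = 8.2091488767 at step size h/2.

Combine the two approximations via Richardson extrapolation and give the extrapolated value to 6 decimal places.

8.246136

Error is O(h^2); halving h shrinks it by 2^2 = 4.
2^2×A(h/2) = 32.8365955068; minus A(h) gives 24.7384080672.
Denominator 4 − 1 = 3.
Result: 8.2461360224
Shift from A(h/2): +0.0369871457.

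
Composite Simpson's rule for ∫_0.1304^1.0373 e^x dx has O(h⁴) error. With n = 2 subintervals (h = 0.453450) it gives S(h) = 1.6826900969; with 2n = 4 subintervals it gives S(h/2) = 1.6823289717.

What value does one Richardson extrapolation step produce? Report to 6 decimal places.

1.682305

Error is O(h^4); halving h shrinks it by 2^4 = 16.
Weighted: 26.9172635472 − 1.6826900969 = 25.2345734503
Denominator 16 − 1 = 15.
Result: 1.6823048967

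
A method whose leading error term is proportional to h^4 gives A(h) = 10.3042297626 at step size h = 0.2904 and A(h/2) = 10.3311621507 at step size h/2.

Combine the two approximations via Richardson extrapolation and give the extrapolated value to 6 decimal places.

10.332958

r = 4, so 2^r = 16.
Top: 16(10.3311621507) − (10.3042297626) = 154.9943646486
Divide by 2^4 − 1 = 15.
R = 154.9943646486/15 = 10.3329576432
Gap between inputs: 2.693e-02; correction applied: +0.0017954925.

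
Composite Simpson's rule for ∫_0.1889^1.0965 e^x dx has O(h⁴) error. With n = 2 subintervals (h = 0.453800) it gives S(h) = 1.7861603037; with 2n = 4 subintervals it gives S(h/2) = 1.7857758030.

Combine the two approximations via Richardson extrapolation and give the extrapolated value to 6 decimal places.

With r = 4 the leading error scales as h^4, so the weight is 2^4 = 16.
2^4·A(h/2) = 28.5724128480; minus A(h) gives 26.7862525443.
(16·1.7857758030 − 1.7861603037)/(16 − 1) = 1.7857501696
Correction |R − A(h/2)| = 2.563e-05; gap |A(h/2) − A(h)| = 3.845e-04.

1.785750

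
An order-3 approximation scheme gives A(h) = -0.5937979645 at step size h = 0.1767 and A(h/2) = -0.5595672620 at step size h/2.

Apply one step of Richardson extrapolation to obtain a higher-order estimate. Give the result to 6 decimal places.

With r = 3 the leading error scales as h^3, so the weight is 2^3 = 8.
8×(-0.5595672620) − (-0.5937979645) = -3.8827401315
Extrapolated: (-3.8827401315) / 7 = -0.5546771616

-0.554677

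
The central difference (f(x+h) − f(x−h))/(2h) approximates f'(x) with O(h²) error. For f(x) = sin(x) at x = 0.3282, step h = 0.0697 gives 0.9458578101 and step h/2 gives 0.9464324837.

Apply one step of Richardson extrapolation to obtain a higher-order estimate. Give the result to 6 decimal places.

0.946624

Method order is 2; weight 2^2 = 4.
Numerator 4*A(h/2) − A(h) = 4*0.9464324837 − 0.9458578101 = 2.8398721247
Denominator 4 − 1 = 3.
R = 2.8398721247/3 = 0.9466240416
Correction |R − A(h/2)| = 1.916e-04; gap |A(h/2) − A(h)| = 5.747e-04.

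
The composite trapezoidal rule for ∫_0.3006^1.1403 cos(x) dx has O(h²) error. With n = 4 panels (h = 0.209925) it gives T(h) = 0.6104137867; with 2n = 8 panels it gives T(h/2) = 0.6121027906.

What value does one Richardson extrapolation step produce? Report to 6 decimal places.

0.612666

r = 2, so 2^r = 4.
4 × 0.6121027906 = 2.4484111624; 2.4484111624 − 0.6104137867 = 1.8379973757
Divide by 2^2 − 1 = 3.
So the Richardson estimate is 0.6126657919.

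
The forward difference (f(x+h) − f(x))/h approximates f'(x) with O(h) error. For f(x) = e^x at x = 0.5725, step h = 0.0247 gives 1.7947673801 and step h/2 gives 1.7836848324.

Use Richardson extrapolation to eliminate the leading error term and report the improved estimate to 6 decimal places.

Leading term ∝ h^1; use weight 2 = 2^1.
2^1·A(h/2) = 3.5673696648; minus A(h) gives 1.7726022847.
Denominator 2 − 1 = 1.
R = 1.7726022847/1 = 1.7726022847
Correction |R − A(h/2)| = 1.108e-02; gap |A(h/2) − A(h)| = 1.108e-02.

1.772602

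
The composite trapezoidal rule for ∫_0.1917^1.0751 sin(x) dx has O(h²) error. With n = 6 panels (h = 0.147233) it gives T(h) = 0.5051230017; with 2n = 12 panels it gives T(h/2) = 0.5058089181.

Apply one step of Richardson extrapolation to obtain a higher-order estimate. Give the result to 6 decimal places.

0.506038

Error is O(h^2); halving h shrinks it by 2^2 = 4.
4×0.5058089181 − 0.5051230017 = 1.5181126707
Denominator 4 − 1 = 3.
So the Richardson estimate is 0.5060375569.
Correction |R − A(h/2)| = 2.286e-04; gap |A(h/2) − A(h)| = 6.859e-04.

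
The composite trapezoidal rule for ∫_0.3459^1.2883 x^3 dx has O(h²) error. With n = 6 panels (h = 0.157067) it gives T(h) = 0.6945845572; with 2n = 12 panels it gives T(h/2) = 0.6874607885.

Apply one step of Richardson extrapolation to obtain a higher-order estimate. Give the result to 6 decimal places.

0.685086

r = 2, so 2^r = 4.
4 × 0.6874607885 − 0.6945845572 = 2.0552585968
Divide by 2^2 − 1 = 3.
Extrapolated: 2.0552585968 / 3 = 0.6850861989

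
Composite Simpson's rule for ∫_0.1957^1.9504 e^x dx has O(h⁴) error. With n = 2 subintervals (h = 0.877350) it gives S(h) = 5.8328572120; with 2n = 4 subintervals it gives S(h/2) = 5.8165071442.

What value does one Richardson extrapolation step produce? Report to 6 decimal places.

5.815417

Method order is 4; weight 2^4 = 16.
Difference of the inputs: 5.8165071442 − 5.8328572120 = -0.0163500678
Divide by 2^4 − 1 = 15: (-0.0163500678)/15 = -0.0010900045
R = 5.8165071442 − 0.0010900045 = 5.8154171397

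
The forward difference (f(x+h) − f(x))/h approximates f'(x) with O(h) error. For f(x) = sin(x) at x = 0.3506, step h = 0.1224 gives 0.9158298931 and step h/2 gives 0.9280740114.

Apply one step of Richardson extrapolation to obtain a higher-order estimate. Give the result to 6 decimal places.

The method has order 1: 2^1 = 2.
Difference of the inputs: 0.9280740114 − 0.9158298931 = 0.0122441183
Correction (A(h/2) − A(h))/(2 − 1) = 0.0122441183/1 = 0.0122441183
R = 0.9280740114 + 0.0122441183 = 0.9403181297

0.940318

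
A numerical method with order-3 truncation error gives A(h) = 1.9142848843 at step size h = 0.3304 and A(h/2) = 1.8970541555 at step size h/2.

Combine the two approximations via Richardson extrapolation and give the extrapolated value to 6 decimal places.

1.894593

Leading term ∝ h^3; use weight 8 = 2^3.
Weighted: 15.1764332440 − 1.9142848843 = 13.2621483597
13.2621483597 ÷ 7 = 1.8945926228
Correction |R − A(h/2)| = 2.462e-03; gap |A(h/2) − A(h)| = 1.723e-02.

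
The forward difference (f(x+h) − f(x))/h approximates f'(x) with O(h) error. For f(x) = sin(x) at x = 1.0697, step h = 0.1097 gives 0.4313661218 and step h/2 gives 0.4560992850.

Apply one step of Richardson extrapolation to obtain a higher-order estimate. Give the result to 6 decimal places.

Method order is 1; weight 2^1 = 2.
2*0.4560992850 = 0.9121985700; subtract 0.4313661218 → 0.4808324482
Denominator 2 − 1 = 1.
Result: 0.4808324482
Gap between inputs: 2.473e-02; correction applied: +0.0247331632.

0.480832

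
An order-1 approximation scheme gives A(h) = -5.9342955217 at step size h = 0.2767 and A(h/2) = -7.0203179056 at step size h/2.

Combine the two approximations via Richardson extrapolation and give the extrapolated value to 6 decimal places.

-8.106340

Method order is 1; weight 2^1 = 2.
2*(-7.0203179056) − (-5.9342955217) = -8.1063402895
(2*(-7.0203179056) − (-5.9342955217))/(2 − 1) = -8.1063402895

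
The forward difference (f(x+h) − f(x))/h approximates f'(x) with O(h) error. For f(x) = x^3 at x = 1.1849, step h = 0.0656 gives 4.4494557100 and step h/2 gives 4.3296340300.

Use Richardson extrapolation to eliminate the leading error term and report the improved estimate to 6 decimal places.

Leading term ∝ h^1; use weight 2 = 2^1.
2*4.3296340300 − 4.4494557100 = 4.2098123500
Extrapolated: 4.2098123500 / 1 = 4.2098123500
Shift from A(h/2): −0.1198216800.

4.209812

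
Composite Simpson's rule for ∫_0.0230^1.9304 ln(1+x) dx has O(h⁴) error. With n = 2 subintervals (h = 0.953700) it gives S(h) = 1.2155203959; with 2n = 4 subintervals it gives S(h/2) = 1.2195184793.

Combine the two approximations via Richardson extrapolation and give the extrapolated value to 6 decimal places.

With r = 4 the leading error scales as h^4, so the weight is 2^4 = 16.
Numerator 16 × A(h/2) − A(h) = 16 × 1.2195184793 − 1.2155203959 = 18.2967752729
Extrapolated: 18.2967752729 / 15 = 1.2197850182
Correction |R − A(h/2)| = 2.665e-04; gap |A(h/2) − A(h)| = 3.998e-03.

1.219785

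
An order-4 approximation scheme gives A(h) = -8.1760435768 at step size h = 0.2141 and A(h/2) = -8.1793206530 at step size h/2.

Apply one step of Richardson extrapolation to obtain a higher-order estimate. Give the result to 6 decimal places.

The method has order 4: 2^4 = 16.
16×(-8.1793206530) − (-8.1760435768) = -122.6930868712
(-122.6930868712) ÷ 15 = -8.1795391247
Shift from A(h/2): −0.0002184717.

-8.179539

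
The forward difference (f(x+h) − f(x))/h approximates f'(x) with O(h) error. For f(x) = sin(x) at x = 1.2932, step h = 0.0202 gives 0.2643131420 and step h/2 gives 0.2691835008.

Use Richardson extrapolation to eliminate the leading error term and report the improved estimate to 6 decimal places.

0.274054

r = 1: numerator weight 2, denominator 1.
2·0.2691835008 − 0.2643131420 = 0.2740538596
0.2740538596 ÷ 1 = 0.2740538596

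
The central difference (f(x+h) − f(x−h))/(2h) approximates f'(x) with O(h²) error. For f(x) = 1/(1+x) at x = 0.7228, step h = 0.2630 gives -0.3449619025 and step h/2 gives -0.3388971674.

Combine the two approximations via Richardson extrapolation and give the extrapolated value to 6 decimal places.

Leading term ∝ h^2; use weight 4 = 2^2.
4 × (-0.3388971674) = -1.3555886696; (-1.3555886696) − (-0.3449619025) = -1.0106267671
(-1.0106267671) ÷ 3 = -0.3368755890
Shift from A(h/2): +0.0020215784.

-0.336876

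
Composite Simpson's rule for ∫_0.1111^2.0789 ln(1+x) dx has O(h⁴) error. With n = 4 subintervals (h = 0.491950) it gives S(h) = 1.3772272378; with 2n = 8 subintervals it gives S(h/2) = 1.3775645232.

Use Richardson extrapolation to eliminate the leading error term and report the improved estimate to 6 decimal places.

1.377587

The method has order 4: 2^4 = 16.
Weighted: 22.0410323712 − 1.3772272378 = 20.6638051334
Extrapolated: 20.6638051334 / 15 = 1.3775870089
Shift from A(h/2): +0.0000224857.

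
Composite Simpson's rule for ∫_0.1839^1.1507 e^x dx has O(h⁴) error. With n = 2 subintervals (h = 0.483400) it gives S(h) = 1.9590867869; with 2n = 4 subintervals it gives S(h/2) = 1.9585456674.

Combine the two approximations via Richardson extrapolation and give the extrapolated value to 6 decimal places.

1.958510

The method has order 4: 2^4 = 16.
16·1.9585456674 = 31.3367306784; 31.3367306784 − 1.9590867869 = 29.3776438915
Denominator 16 − 1 = 15.
Result: 1.9585095928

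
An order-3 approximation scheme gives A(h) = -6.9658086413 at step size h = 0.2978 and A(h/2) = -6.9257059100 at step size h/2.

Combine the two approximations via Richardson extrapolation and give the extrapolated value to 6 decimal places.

-6.919977

r = 3: numerator weight 8, denominator 7.
Top: 8(-6.9257059100) − (-6.9658086413) = -48.4398386387
Divide by 2^3 − 1 = 7.
R = (-48.4398386387)/7 = -6.9199769484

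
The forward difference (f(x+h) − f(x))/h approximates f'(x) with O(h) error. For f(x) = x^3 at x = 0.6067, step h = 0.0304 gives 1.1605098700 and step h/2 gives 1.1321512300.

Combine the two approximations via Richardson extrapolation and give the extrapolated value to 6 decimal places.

1.103793

The method has order 1: 2^1 = 2.
Top: 2(1.1321512300) − (1.1605098700) = 1.1037925900
R = 1.1037925900/1 = 1.1037925900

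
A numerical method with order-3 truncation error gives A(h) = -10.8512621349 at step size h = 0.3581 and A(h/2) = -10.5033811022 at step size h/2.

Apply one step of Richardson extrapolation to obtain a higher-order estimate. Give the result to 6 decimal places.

-10.453684

Leading term ∝ h^3; use weight 8 = 2^3.
8 × (-10.5033811022) = -84.0270488176; (-84.0270488176) − (-10.8512621349) = -73.1757866827
Divide by 2^3 − 1 = 7.
Result: -10.4536838118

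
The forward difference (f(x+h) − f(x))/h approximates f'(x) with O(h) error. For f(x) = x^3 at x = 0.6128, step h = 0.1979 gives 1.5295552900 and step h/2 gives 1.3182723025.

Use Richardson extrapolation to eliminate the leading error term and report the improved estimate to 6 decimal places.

1.106989

r = 1, so 2^r = 2.
2*1.3182723025 − 1.5295552900 = 1.1069893150
Divide by 2^1 − 1 = 1.
Result: 1.1069893150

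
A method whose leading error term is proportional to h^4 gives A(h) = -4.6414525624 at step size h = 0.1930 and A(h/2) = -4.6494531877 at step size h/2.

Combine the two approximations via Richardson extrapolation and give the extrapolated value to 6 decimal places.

Order 4 gives 2^r = 16 and 2^r − 1 = 15.
16*(-4.6494531877) − (-4.6414525624) = -69.7497984408
Denominator 16 − 1 = 15.
(16*(-4.6494531877) − (-4.6414525624))/(16 − 1) = -4.6499865627

-4.649987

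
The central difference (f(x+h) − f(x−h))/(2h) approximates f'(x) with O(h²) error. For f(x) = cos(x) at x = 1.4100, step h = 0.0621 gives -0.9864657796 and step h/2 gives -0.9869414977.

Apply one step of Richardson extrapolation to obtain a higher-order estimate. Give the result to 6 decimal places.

-0.987100

r = 2, so 2^r = 4.
Weighted: (-3.9477659908) − (-0.9864657796) = -2.9613002112
(-2.9613002112) ÷ 3 = -0.9871000704
Correction |R − A(h/2)| = 1.586e-04; gap |A(h/2) − A(h)| = 4.757e-04.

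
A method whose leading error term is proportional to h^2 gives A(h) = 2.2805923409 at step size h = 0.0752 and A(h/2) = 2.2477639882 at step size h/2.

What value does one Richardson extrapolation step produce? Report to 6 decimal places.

Order 2 gives 2^r = 4 and 2^r − 1 = 3.
4 × 2.2477639882 = 8.9910559528; 8.9910559528 − 2.2805923409 = 6.7104636119
Denominator 4 − 1 = 3.
Extrapolated: 6.7104636119 / 3 = 2.2368212040
Gap between inputs: 3.283e-02; correction applied: −0.0109427842.

2.236821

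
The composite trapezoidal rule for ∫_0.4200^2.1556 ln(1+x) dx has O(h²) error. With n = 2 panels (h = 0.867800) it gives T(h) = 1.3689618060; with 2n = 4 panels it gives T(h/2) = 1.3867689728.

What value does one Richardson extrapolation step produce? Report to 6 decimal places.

With r = 2 the leading error scales as h^2, so the weight is 2^2 = 4.
4×1.3867689728 = 5.5470758912; 5.5470758912 − 1.3689618060 = 4.1781140852
Denominator 4 − 1 = 3.
Result: 1.3927046951

1.392705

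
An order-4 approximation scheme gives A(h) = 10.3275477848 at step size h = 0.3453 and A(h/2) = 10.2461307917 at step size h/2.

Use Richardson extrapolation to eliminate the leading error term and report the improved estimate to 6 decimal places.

10.240703

Order 4 gives 2^r = 16 and 2^r − 1 = 15.
Weighted: 163.9380926672 − 10.3275477848 = 153.6105448824
Divide by 2^4 − 1 = 15.
(16×10.2461307917 − 10.3275477848)/(16 − 1) = 10.2407029922
Shift from A(h/2): −0.0054277995.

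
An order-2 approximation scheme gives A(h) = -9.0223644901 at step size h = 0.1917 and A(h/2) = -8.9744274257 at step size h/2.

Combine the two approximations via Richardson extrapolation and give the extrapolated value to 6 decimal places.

-8.958448

Leading term ∝ h^2; use weight 4 = 2^2.
Numerator 4 × A(h/2) − A(h) = 4 × (-8.9744274257) − (-9.0223644901) = -26.8753452127
Denominator 4 − 1 = 3.
Extrapolated: (-26.8753452127) / 3 = -8.9584484042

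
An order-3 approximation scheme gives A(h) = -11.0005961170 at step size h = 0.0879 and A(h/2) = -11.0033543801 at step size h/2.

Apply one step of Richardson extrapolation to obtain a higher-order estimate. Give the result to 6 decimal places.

-11.003748

With r = 3 the leading error scales as h^3, so the weight is 2^3 = 8.
8·(-11.0033543801) = -88.0268350408; (-88.0268350408) − (-11.0005961170) = -77.0262389238
(-77.0262389238) ÷ 7 = -11.0037484177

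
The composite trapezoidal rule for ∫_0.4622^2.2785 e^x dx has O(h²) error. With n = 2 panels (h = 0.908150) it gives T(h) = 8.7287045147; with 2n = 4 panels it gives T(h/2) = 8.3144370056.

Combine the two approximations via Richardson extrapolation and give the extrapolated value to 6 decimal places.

Method order is 2; weight 2^2 = 4.
Numerator 4 × A(h/2) − A(h) = 4 × 8.3144370056 − 8.7287045147 = 24.5290435077
R = 24.5290435077/3 = 8.1763478359

8.176348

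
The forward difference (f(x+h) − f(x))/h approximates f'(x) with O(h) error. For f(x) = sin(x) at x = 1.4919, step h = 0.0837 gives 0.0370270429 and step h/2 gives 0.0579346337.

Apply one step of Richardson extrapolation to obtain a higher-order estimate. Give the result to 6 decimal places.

With r = 1 the leading error scales as h^1, so the weight is 2^1 = 2.
2*0.0579346337 = 0.1158692674; subtract 0.0370270429 → 0.0788422245
Divide by 2^1 − 1 = 1.
0.0788422245 ÷ 1 = 0.0788422245
Gap between inputs: 2.091e-02; correction applied: +0.0209075908.

0.078842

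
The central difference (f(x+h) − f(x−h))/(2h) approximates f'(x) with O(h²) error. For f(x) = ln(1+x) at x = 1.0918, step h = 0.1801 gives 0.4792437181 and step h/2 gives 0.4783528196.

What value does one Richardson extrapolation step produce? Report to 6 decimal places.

With r = 2 the leading error scales as h^2, so the weight is 2^2 = 4.
2^2·A(h/2) = 1.9134112784; minus A(h) gives 1.4341675603.
R = 1.4341675603/3 = 0.4780558534
Shift from A(h/2): −0.0002969662.

0.478056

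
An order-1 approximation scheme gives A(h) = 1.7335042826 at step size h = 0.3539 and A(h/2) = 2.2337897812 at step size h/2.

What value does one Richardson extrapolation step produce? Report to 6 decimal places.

Error is O(h^1); halving h shrinks it by 2^1 = 2.
A(h/2) − A(h) = 2.2337897812 − 1.7335042826 = 0.5002854986
Divide by 2^1 − 1 = 1: 0.5002854986/1 = 0.5002854986
R = A(h/2) + (A(h/2) − A(h))/1 = 2.2337897812 + 0.5002854986 = 2.7340752798
Gap between inputs: 5.003e-01; correction applied: +0.5002854986.

2.734075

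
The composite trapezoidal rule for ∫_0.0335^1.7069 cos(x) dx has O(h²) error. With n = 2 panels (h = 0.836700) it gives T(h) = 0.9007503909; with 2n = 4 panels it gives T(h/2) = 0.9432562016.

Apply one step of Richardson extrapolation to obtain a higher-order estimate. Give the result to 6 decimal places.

0.957425

The method has order 2: 2^2 = 4.
4×0.9432562016 = 3.7730248064; subtract 0.9007503909 → 2.8722744155
Denominator 4 − 1 = 3.
Result: 0.9574248052
Shift from A(h/2): +0.0141686036.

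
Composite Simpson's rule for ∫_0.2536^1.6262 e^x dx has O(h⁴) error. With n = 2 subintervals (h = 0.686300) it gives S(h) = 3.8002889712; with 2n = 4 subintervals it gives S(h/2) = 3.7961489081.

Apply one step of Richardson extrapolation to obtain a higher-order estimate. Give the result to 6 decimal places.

3.795873

Method order is 4; weight 2^4 = 16.
16·3.7961489081 − 3.8002889712 = 56.9380935584
Extrapolated: 56.9380935584 / 15 = 3.7958729039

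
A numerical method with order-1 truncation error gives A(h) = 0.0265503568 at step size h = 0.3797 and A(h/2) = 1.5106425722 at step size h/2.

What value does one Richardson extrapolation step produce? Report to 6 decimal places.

With r = 1 the leading error scales as h^1, so the weight is 2^1 = 2.
A(h/2) − A(h) = 1.5106425722 − 0.0265503568 = 1.4840922154
Divide by 2^1 − 1 = 1: 1.4840922154/1 = 1.4840922154
R = A(h/2) + (A(h/2) − A(h))/1 = 1.5106425722 + 1.4840922154 = 2.9947347876
Correction |R − A(h/2)| = 1.484e+00; gap |A(h/2) − A(h)| = 1.484e+00.

2.994735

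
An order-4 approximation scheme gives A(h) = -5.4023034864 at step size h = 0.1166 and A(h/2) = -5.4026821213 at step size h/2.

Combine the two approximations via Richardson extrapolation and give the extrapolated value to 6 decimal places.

-5.402707

r = 4, so 2^r = 16.
16·(-5.4026821213) = -86.4429139408; (-86.4429139408) − (-5.4023034864) = -81.0406104544
Denominator 16 − 1 = 15.
(16·(-5.4026821213) − (-5.4023034864))/(16 − 1) = -5.4027073636
Shift from A(h/2): −0.0000252423.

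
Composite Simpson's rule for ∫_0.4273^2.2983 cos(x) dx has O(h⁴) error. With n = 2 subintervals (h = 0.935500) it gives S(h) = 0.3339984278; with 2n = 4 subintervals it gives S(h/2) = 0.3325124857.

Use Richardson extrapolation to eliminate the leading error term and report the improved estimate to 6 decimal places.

Error is O(h^4); halving h shrinks it by 2^4 = 16.
16·0.3325124857 = 5.3201997712; 5.3201997712 − 0.3339984278 = 4.9862013434
R = 4.9862013434/15 = 0.3324134229

0.332413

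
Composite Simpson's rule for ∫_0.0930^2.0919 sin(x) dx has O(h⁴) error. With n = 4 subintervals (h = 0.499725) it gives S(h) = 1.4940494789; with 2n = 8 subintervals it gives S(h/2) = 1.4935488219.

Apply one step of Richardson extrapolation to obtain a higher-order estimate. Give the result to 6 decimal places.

1.493515

r = 4: numerator weight 16, denominator 15.
16*1.4935488219 = 23.8967811504; subtract 1.4940494789 → 22.4027316715
Extrapolated: 22.4027316715 / 15 = 1.4935154448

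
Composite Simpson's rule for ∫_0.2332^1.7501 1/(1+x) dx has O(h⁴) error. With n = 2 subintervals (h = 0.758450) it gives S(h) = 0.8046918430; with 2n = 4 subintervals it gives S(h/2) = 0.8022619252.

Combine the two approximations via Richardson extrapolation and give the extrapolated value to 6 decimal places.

0.802100

Method order is 4; weight 2^4 = 16.
16×0.8022619252 = 12.8361908032; 12.8361908032 − 0.8046918430 = 12.0314989602
Extrapolated: 12.0314989602 / 15 = 0.8020999307
Gap between inputs: 2.430e-03; correction applied: −0.0001619945.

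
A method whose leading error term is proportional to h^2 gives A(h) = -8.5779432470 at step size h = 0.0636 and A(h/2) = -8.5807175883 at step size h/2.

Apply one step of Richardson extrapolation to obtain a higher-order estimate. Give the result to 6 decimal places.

-8.581642

The method has order 2: 2^2 = 4.
2^2*A(h/2) = -34.3228703532; minus A(h) gives -25.7449271062.
Extrapolated: (-25.7449271062) / 3 = -8.5816423687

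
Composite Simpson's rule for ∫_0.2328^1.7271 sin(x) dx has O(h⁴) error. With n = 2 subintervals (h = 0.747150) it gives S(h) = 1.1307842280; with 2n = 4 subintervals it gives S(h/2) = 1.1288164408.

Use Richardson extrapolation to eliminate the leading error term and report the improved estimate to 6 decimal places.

r = 4, so 2^r = 16.
Numerator 16 × A(h/2) − A(h) = 16 × 1.1288164408 − 1.1307842280 = 16.9302788248
16.9302788248 ÷ 15 = 1.1286852550

1.128685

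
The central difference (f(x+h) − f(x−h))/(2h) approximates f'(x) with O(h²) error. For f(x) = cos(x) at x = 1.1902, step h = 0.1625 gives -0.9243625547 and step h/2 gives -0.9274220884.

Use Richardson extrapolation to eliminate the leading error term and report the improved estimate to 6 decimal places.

With r = 2 the leading error scales as h^2, so the weight is 2^2 = 4.
4×(-0.9274220884) = -3.7096883536; (-3.7096883536) − (-0.9243625547) = -2.7853257989
Divide by 2^2 − 1 = 3.
(4×(-0.9274220884) − (-0.9243625547))/(4 − 1) = -0.9284419330

-0.928442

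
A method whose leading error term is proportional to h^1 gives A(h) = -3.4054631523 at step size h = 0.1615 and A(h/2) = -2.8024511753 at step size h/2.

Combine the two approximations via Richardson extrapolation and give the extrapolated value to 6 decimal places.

Method order is 1; weight 2^1 = 2.
Top: 2(-2.8024511753) − (-3.4054631523) = -2.1994391983
(2×(-2.8024511753) − (-3.4054631523))/(2 − 1) = -2.1994391983
Shift from A(h/2): +0.6030119770.

-2.199439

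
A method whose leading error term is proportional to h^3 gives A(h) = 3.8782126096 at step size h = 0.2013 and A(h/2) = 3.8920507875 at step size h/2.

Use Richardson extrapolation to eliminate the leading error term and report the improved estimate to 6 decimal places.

3.894028

The method has order 3: 2^3 = 8.
Weighted: 31.1364063000 − 3.8782126096 = 27.2581936904
Denominator 8 − 1 = 7.
So the Richardson estimate is 3.8940276701.
Shift from A(h/2): +0.0019768826.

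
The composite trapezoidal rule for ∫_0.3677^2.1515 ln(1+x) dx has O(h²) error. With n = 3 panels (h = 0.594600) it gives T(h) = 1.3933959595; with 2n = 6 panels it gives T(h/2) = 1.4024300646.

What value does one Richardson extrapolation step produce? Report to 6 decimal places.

1.405441

The method has order 2: 2^2 = 4.
A(h/2) − A(h) = 1.4024300646 − 1.3933959595 = 0.0090341051
Correction (A(h/2) − A(h))/(4 − 1) = 0.0090341051/3 = 0.0030113684
R = A(h/2) + (A(h/2) − A(h))/3 = 1.4024300646 + 0.0030113684 = 1.4054414330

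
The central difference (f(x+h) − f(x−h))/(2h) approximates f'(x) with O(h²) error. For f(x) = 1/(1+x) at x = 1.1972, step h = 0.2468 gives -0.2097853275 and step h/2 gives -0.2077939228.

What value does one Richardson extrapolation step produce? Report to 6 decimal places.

-0.207130

The method has order 2: 2^2 = 4.
4 × (-0.2077939228) = -0.8311756912; subtract (-0.2097853275) → -0.6213903637
Denominator 4 − 1 = 3.
Result: -0.2071301212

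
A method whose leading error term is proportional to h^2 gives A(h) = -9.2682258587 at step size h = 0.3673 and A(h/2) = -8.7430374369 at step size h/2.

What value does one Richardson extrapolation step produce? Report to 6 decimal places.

-8.567975

Error is O(h^2); halving h shrinks it by 2^2 = 4.
4 × (-8.7430374369) = -34.9721497476; (-34.9721497476) − (-9.2682258587) = -25.7039238889
Divide by 2^2 − 1 = 3.
(4 × (-8.7430374369) − (-9.2682258587))/(4 − 1) = -8.5679746296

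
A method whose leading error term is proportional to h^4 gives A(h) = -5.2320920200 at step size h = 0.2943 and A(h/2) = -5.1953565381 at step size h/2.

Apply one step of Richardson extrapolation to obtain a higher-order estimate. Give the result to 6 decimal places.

-5.192908

With r = 4 the leading error scales as h^4, so the weight is 2^4 = 16.
Weighted: (-83.1257046096) − (-5.2320920200) = -77.8936125896
Divide by 2^4 − 1 = 15.
(16×(-5.1953565381) − (-5.2320920200))/(16 − 1) = -5.1929075060
Gap between inputs: 3.674e-02; correction applied: +0.0024490321.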